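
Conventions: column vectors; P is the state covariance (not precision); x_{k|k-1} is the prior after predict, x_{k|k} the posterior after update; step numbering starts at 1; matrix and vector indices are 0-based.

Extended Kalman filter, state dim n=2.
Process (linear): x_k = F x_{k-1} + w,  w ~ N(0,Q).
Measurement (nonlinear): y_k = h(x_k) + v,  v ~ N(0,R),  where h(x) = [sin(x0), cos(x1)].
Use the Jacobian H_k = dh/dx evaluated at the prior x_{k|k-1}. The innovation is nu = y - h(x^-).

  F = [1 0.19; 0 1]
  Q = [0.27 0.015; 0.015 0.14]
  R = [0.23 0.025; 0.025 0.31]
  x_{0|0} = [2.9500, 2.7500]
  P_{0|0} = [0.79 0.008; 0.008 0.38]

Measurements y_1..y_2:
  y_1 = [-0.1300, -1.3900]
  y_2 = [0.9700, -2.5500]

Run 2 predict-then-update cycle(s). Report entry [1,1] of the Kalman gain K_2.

step 1: x^-=[3.4725, 2.7500]  P^-=[1.0768 0.0952; 0.0952 0.5200]  H_jac=[-0.9457 0.0000; 0.0000 -0.3817]  S=[1.1931 0.0594; 0.0594 0.3857]  K=[-0.8554 0.0374; -0.0502 -0.5068]  nu=[0.1949, -0.4657]  x^+=[3.2883, 2.9762]  P^+=[0.2070 0.0256; 0.0256 0.4149]
step 2: x^-=[3.8538, 2.9762]  P^-=[0.5017 0.1194; 0.1194 0.5549]  H_jac=[-0.7569 0.0000; 0.0000 -0.1646]  S=[0.5175 0.0399; 0.0399 0.3250]  K=[-0.7362 0.0298; -0.1545 -0.2621]  nu=[1.6235, -1.5636]  x^+=[2.6119, 3.1352]  P^+=[0.2227 0.0556; 0.0556 0.5170]

K[1,1] = -0.2621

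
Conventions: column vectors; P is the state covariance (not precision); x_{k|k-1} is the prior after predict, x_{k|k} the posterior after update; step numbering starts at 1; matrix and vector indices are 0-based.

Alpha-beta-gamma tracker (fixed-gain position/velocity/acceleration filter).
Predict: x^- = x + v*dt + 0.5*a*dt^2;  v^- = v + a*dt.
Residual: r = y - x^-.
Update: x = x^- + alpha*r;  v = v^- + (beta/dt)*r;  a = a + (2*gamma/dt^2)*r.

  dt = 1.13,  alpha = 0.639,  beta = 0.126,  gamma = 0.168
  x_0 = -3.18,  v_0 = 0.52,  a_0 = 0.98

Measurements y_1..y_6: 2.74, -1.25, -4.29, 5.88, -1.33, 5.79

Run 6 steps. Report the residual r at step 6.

resid = 6.8315

step 1: x_pred=-1.9667  r=4.7067  x^+=1.0409  v^+=2.1522  a^+=2.2185
step 2: x_pred=4.8893  r=-6.1393  x^+=0.9663  v^+=3.9746  a^+=0.6030
step 3: x_pred=5.8426  r=-10.1326  x^+=-0.6321  v^+=3.5262  a^+=-2.0632
step 4: x_pred=2.0352  r=3.8448  x^+=4.4920  v^+=1.6235  a^+=-1.0515
step 5: x_pred=5.6552  r=-6.9852  x^+=1.1917  v^+=-0.3436  a^+=-2.8896
step 6: x_pred=-1.0415  r=6.8315  x^+=3.3238  v^+=-2.8471  a^+=-1.0920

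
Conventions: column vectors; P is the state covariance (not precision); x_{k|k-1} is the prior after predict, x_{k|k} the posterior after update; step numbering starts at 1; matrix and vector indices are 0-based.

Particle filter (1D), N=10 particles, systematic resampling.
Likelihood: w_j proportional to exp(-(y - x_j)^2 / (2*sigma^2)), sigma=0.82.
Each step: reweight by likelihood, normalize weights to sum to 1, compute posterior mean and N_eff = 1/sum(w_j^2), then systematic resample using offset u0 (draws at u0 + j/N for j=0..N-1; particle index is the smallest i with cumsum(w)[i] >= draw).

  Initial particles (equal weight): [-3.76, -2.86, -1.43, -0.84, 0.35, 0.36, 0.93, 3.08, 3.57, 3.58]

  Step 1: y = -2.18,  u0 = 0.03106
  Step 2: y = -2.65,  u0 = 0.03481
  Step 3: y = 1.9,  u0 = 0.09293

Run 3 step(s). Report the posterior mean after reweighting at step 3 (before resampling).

step 1: w=[0.0866, 0.3930, 0.3648, 0.1458, 0.0047, 0.0046, 0.0004, 0.0000, 0.0000, 0.0000]  mean=-2.0901  Neff=3.1610  idx=[0, 1, 1, 1, 1, 2, 2, 2, 2, 3]
step 2: w=[0.0704, 0.1703, 0.1703, 0.1703, 0.1703, 0.0582, 0.0582, 0.0582, 0.0582, 0.0154]  mean=-2.5594  Neff=7.4175  idx=[0, 1, 1, 2, 3, 3, 4, 4, 6, 8]
step 3: w=[0.0000, 0.0001, 0.0001, 0.0001, 0.0001, 0.0001, 0.0001, 0.0001, 0.4997, 0.4997]  mean=-1.4309  Neff=2.0026  idx=[8, 8, 8, 8, 8, 9, 9, 9, 9, 9]

post_mean = -1.4309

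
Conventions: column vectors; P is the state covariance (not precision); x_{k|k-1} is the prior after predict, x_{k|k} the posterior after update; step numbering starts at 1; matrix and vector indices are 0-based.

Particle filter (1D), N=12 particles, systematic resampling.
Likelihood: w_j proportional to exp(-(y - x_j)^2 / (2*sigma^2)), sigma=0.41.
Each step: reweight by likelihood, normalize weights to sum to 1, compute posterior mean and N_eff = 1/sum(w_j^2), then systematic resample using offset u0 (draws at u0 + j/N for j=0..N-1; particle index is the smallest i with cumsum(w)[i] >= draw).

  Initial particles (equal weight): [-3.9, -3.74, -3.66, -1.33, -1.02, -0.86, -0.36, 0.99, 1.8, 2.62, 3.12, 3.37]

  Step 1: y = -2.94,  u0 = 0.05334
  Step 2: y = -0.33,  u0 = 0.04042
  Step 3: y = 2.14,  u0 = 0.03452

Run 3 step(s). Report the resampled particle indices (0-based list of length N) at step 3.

step 1: w=[0.1507, 0.3482, 0.5000, 0.0010, 0.0000, 0.0000, 0.0000, 0.0000, 0.0000, 0.0000, 0.0000, 0.0000]  mean=-3.7215  Neff=2.5384  idx=[0, 0, 1, 1, 1, 1, 2, 2, 2, 2, 2, 2]
step 2: w=[0.0011, 0.0011, 0.0295, 0.0295, 0.0295, 0.0295, 0.1466, 0.1466, 0.1466, 0.1466, 0.1466, 0.1466]  mean=-3.6699  Neff=7.5462  idx=[3, 6, 6, 7, 7, 8, 8, 9, 10, 10, 11, 11]
step 3: w=[0.0056, 0.0904, 0.0904, 0.0904, 0.0904, 0.0904, 0.0904, 0.0904, 0.0904, 0.0904, 0.0904, 0.0904]  mean=-3.6604  Neff=11.1206  idx=[1, 2, 3, 4, 5, 5, 6, 7, 8, 9, 10, 11]

resampled_idx = [1, 2, 3, 4, 5, 5, 6, 7, 8, 9, 10, 11]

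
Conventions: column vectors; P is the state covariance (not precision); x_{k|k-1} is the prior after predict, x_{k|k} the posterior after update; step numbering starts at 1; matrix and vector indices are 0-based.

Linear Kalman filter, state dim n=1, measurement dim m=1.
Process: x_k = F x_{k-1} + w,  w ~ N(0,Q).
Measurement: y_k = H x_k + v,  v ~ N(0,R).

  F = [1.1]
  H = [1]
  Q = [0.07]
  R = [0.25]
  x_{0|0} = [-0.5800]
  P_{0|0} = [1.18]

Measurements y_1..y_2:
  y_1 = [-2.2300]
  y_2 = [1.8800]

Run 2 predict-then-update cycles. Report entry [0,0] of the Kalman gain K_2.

K[0,0] = 0.5684

step 1: x^-=[-0.6380]  P^-=[1.4978]  S=[1.7478]  K=[0.8570]  nu=[-1.5920]  x^+=[-2.0023]  P^+=[0.2142]
step 2: x^-=[-2.2025]  P^-=[0.3292]  S=[0.5792]  K=[0.5684]  nu=[4.0825]  x^+=[0.1180]  P^+=[0.1421]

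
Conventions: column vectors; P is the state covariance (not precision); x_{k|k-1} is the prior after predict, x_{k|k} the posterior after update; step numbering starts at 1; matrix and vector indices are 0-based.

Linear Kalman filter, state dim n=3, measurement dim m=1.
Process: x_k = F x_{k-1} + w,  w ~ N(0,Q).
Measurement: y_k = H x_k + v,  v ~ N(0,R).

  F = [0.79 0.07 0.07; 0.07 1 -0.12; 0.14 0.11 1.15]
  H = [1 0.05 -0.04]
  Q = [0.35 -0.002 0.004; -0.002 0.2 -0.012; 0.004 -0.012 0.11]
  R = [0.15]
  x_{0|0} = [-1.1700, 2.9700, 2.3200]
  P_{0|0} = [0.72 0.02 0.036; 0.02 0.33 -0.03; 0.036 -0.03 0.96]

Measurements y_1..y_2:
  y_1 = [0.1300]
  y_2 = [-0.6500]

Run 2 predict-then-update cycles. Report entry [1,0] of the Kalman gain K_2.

step 1: x^-=[-0.5540, 2.6097, 2.8309]  P^-=[0.8116 0.0637 0.1958; 0.0637 0.5567 -0.1300; 0.1958 -0.1300 1.4023]  S=[0.9564]  K=[0.8437; 0.1011; 0.1393]  nu=[0.6668]  x^+=[0.0085, 2.6771, 2.9238]  P^+=[0.1308 -0.0179 0.0834; -0.0179 0.5470 -0.1434; 0.0834 -0.1434 1.3838]
step 2: x^-=[0.3988, 2.3269, 3.6580]  P^-=[0.4469 0.0013 0.1963; 0.0013 0.7981 -0.3019; 0.1963 -0.3019 1.9392]  S=[0.5877]  K=[0.7473; 0.0907; 0.1763]  nu=[-1.0188]  x^+=[-0.3625, 2.2345, 3.4784]  P^+=[0.1188 -0.0385 0.1189; -0.0385 0.7932 -0.3113; 0.1189 -0.3113 1.9210]

K[1,0] = 0.0907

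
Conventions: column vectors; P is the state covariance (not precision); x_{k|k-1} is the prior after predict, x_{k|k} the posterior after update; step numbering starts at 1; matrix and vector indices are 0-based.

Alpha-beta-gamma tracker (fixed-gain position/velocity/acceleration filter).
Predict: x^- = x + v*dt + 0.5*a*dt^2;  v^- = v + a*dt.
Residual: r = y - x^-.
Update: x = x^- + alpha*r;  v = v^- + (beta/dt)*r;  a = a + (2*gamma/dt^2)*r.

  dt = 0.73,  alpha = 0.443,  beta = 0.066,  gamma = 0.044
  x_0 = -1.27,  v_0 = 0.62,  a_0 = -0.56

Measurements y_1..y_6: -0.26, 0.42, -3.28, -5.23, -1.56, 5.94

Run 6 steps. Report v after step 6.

step 1: x_pred=-0.9666  r=0.7066  x^+=-0.6536  v^+=0.2751  a^+=-0.4433
step 2: x_pred=-0.5709  r=0.9909  x^+=-0.1319  v^+=0.0411  a^+=-0.2797
step 3: x_pred=-0.1765  r=-3.1035  x^+=-1.5513  v^+=-0.4437  a^+=-0.7922
step 4: x_pred=-2.0863  r=-3.1437  x^+=-3.4790  v^+=-1.3062  a^+=-1.3113
step 5: x_pred=-4.7819  r=3.2219  x^+=-3.3546  v^+=-1.9722  a^+=-0.7793
step 6: x_pred=-5.0019  r=10.9419  x^+=-0.1547  v^+=-1.5518  a^+=1.0276

v_post = -1.5518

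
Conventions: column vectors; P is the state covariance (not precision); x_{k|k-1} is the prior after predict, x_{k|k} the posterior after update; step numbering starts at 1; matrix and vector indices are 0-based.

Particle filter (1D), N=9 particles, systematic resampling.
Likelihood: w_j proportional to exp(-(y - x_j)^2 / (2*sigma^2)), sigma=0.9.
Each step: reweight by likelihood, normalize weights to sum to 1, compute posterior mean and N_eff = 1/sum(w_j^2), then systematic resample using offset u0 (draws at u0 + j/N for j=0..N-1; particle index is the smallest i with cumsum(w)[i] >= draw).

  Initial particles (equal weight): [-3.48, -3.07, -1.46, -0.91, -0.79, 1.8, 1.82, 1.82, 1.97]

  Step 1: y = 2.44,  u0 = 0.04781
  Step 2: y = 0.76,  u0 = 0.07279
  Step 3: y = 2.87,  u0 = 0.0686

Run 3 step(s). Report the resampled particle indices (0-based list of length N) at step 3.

step 1: w=[0.0000, 0.0000, 0.0000, 0.0003, 0.0005, 0.2405, 0.2443, 0.2443, 0.2702]  mean=1.8535  Neff=3.9976  idx=[5, 5, 6, 6, 7, 7, 7, 8, 8]
step 2: w=[0.1183, 0.1183, 0.1153, 0.1153, 0.1153, 0.1153, 0.1153, 0.0934, 0.0934]  mean=1.8433  Neff=8.9344  idx=[0, 1, 2, 3, 4, 5, 6, 7, 8]
step 3: w=[0.1043, 0.1043, 0.1070, 0.1070, 0.1070, 0.1070, 0.1070, 0.1282, 0.1282]  mean=1.8543  Neff=8.9387  idx=[0, 1, 2, 3, 4, 5, 6, 7, 8]

resampled_idx = [0, 1, 2, 3, 4, 5, 6, 7, 8]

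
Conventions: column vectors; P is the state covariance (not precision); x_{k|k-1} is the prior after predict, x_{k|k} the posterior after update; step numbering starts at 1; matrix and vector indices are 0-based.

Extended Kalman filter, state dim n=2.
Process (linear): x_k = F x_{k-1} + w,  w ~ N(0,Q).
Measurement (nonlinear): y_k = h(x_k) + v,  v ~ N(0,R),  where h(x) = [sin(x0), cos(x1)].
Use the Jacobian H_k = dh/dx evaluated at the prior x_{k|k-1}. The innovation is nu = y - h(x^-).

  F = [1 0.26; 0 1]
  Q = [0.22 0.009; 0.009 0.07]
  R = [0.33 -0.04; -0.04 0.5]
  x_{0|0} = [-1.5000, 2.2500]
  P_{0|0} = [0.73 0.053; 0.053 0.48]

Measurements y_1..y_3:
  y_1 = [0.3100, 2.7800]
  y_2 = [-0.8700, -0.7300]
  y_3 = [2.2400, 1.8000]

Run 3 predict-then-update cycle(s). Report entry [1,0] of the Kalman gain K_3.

step 1: x^-=[-0.9150, 2.2500]  P^-=[1.0100 0.1868; 0.1868 0.5500]  H_jac=[0.6098 0.0000; 0.0000 -0.7781]  S=[0.7056 -0.1286; -0.1286 0.8330]  K=[0.8655 -0.0408; 0.0697 -0.5030]  nu=[1.1026, 3.4082]  x^+=[-0.1000, 0.6126]  P^+=[0.4710 0.0707; 0.0707 0.3268]
step 2: x^-=[0.0593, 0.6126]  P^-=[0.7499 0.1647; 0.1647 0.3968]  H_jac=[0.9982 0.0000; 0.0000 -0.5750]  S=[1.0773 -0.1345; -0.1345 0.6312]  K=[0.6946 -0.0020; 0.1104 -0.3380]  nu=[-0.9293, -1.5481]  x^+=[-0.5831, 1.0332]  P^+=[0.2297 0.0500; 0.0500 0.3015]
step 3: x^-=[-0.3145, 1.0332]  P^-=[0.4961 0.1374; 0.1374 0.3715]  H_jac=[0.9510 0.0000; 0.0000 -0.8590]  S=[0.7786 -0.1523; -0.1523 0.7741]  K=[0.5991 -0.0347; 0.0907 -0.3944]  nu=[2.5493, 1.2880]  x^+=[1.1682, 0.7566]  P^+=[0.2094 0.0481; 0.0481 0.2338]

K[1,0] = 0.0907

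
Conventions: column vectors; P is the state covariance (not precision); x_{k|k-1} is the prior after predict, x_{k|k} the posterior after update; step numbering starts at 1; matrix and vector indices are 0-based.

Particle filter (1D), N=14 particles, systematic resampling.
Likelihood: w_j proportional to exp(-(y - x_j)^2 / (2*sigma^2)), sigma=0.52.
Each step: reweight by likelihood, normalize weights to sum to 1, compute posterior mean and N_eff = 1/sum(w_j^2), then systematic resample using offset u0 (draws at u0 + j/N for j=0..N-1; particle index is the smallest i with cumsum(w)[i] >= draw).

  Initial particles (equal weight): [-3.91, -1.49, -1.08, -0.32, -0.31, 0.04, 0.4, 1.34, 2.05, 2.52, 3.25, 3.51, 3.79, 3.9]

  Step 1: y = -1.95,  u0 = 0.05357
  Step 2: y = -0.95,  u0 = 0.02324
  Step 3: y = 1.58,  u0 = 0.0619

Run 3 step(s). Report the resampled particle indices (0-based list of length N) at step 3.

step 1: w=[0.0009, 0.7204, 0.2628, 0.0078, 0.0074, 0.0007, 0.0000, 0.0000, 0.0000, 0.0000, 0.0000, 0.0000, 0.0000, 0.0000]  mean=-1.3654  Neff=1.7003  idx=[1, 1, 1, 1, 1, 1, 1, 1, 1, 1, 2, 2, 2, 2]
step 2: w=[0.0601, 0.0601, 0.0601, 0.0601, 0.0601, 0.0601, 0.0601, 0.0601, 0.0601, 0.0601, 0.0998, 0.0998, 0.0998, 0.0998]  mean=-1.3263  Neff=13.1674  idx=[0, 1, 2, 3, 5, 6, 7, 8, 9, 10, 11, 12, 12, 13]
step 3: w=[0.0025, 0.0025, 0.0025, 0.0025, 0.0025, 0.0025, 0.0025, 0.0025, 0.0025, 0.1954, 0.1954, 0.1954, 0.1954, 0.1954]  mean=-1.0894  Neff=5.2348  idx=[9, 9, 9, 10, 10, 11, 11, 11, 12, 12, 12, 13, 13, 13]

resampled_idx = [9, 9, 9, 10, 10, 11, 11, 11, 12, 12, 12, 13, 13, 13]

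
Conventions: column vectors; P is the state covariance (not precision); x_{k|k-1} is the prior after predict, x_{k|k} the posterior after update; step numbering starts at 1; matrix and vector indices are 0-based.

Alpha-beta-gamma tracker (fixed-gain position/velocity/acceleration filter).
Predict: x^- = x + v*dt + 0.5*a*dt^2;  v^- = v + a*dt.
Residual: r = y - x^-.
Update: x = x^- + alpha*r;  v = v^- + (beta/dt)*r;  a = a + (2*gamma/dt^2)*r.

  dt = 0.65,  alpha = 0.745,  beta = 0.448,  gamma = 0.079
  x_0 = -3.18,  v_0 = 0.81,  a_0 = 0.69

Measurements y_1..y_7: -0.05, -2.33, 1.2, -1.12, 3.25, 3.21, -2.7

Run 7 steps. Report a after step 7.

step 1: x_pred=-2.5077  r=2.4577  x^+=-0.6767  v^+=2.9524  a^+=1.6091
step 2: x_pred=1.5823  r=-3.9123  x^+=-1.3324  v^+=1.3019  a^+=0.1460
step 3: x_pred=-0.4553  r=1.6553  x^+=0.7779  v^+=2.5377  a^+=0.7651
step 4: x_pred=2.5890  r=-3.7090  x^+=-0.1742  v^+=0.4786  a^+=-0.6220
step 5: x_pred=0.0055  r=3.2445  x^+=2.4227  v^+=2.3105  a^+=0.5913
step 6: x_pred=4.0494  r=-0.8394  x^+=3.4241  v^+=2.1164  a^+=0.2774
step 7: x_pred=4.8583  r=-7.5583  x^+=-0.7726  v^+=-2.9127  a^+=-2.5491

a_post = -2.5491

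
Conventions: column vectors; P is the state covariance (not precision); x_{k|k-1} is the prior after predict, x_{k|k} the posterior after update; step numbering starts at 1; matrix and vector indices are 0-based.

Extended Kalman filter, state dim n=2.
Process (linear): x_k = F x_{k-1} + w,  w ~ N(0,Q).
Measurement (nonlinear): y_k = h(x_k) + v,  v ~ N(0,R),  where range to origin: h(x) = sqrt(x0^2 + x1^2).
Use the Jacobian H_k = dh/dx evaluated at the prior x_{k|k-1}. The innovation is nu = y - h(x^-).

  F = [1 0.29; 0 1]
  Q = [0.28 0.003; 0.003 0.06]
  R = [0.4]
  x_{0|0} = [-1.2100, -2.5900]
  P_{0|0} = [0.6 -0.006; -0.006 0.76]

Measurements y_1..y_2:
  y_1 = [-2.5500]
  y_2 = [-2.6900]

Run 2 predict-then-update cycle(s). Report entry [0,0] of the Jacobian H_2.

H_jac[0,0] = 0.9105

step 1: x^-=[-1.9611, -2.5900]  P^-=[0.9404 0.2174; 0.2174 0.8200]  H_jac=[-0.6037 -0.7972]  S=[1.4731]  K=[-0.5030; -0.5329]  nu=[-5.7987]  x^+=[0.9558, 0.4999]  P^+=[0.5677 -0.1775; -0.1775 0.4017]
step 2: x^-=[1.1007, 0.4999]  P^-=[0.7785 -0.0580; -0.0580 0.4617]  H_jac=[0.9105 0.4135]  S=[1.0807]  K=[0.6337; 0.1278]  nu=[-3.8989]  x^+=[-1.3702, 0.0015]  P^+=[0.3445 -0.1455; -0.1455 0.4441]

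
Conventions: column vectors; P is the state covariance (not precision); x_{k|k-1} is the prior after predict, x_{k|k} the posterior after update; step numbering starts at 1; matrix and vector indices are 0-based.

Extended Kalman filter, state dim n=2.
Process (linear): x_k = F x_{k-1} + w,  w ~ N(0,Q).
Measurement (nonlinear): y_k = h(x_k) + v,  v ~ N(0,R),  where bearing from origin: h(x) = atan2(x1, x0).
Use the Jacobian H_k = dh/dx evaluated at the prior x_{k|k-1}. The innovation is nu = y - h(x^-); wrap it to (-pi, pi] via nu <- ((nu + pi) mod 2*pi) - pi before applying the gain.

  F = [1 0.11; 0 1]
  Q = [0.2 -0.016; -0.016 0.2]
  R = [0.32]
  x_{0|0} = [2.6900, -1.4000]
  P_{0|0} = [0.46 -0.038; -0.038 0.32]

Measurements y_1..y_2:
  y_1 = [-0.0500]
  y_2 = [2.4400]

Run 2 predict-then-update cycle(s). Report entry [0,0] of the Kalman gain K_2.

step 1: x^-=[2.5360, -1.4000]  P^-=[0.6555 -0.0188; -0.0188 0.5200]  H_jac=[0.1668 0.3022]  S=[0.3838]  K=[0.2701; 0.4012]  nu=[0.4544]  x^+=[2.6587, -1.2177]  P^+=[0.6275 -0.0604; -0.0604 0.4582]
step 2: x^-=[2.5248, -1.2177]  P^-=[0.8198 -0.0260; -0.0260 0.6582]  H_jac=[0.1550 0.3213]  S=[0.4051]  K=[0.2930; 0.5122]  nu=[2.8894]  x^+=[3.3714, 0.2623]  P^+=[0.7850 -0.0868; -0.0868 0.5519]

K[0,0] = 0.2930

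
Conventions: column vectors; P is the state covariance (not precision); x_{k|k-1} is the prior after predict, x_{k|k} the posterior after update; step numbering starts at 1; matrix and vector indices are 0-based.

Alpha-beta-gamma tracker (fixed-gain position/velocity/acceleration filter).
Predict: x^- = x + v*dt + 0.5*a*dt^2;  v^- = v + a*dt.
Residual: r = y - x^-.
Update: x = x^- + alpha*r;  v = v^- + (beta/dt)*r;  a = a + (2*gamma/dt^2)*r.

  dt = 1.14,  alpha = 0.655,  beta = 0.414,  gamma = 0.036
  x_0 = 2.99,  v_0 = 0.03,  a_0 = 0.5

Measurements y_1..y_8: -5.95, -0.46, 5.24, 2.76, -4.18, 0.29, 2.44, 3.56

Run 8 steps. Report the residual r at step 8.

resid = 1.0595

step 1: x_pred=3.3491  r=-9.2991  x^+=-2.7418  v^+=-2.7770  a^+=-0.0152
step 2: x_pred=-5.9175  r=5.4575  x^+=-2.3428  v^+=-0.8124  a^+=0.2872
step 3: x_pred=-3.0824  r=8.3224  x^+=2.3688  v^+=2.5373  a^+=0.7482
step 4: x_pred=5.7475  r=-2.9875  x^+=3.7907  v^+=2.3054  a^+=0.5827
step 5: x_pred=6.7975  r=-10.9775  x^+=-0.3928  v^+=-1.0169  a^+=-0.0254
step 6: x_pred=-1.5685  r=1.8585  x^+=-0.3512  v^+=-0.3709  a^+=0.0775
step 7: x_pred=-0.7237  r=3.1637  x^+=1.3485  v^+=0.8664  a^+=0.2528
step 8: x_pred=2.5005  r=1.0595  x^+=3.1945  v^+=1.5393  a^+=0.3115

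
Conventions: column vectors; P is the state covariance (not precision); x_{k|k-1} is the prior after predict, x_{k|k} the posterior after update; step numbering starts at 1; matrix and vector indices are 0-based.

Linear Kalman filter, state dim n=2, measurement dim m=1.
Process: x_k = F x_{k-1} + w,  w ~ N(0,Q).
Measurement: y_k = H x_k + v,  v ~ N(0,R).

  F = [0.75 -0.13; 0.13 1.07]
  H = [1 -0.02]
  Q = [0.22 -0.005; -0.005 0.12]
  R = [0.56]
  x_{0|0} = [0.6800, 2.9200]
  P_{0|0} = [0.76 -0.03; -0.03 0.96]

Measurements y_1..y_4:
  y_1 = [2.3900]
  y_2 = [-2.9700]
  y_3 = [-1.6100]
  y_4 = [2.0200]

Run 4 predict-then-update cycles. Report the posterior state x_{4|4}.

step 1: x^-=[0.1304, 3.2128]  P^-=[0.6696 -0.0880; -0.0880 1.2236]  S=[1.2336]  K=[0.5442; -0.0912]  nu=[2.3239]  x^+=[1.3951, 3.0009]  P^+=[0.3042 -0.0268; -0.0268 1.2133]
step 2: x^-=[0.6562, 3.3923]  P^-=[0.4169 -0.1652; -0.1652 1.5068]  S=[0.9841]  K=[0.4270; -0.1985]  nu=[-3.5583]  x^+=[-0.8631, 4.0985]  P^+=[0.2375 -0.0818; -0.0818 1.4681]
step 3: x^-=[-1.1801, 4.2732]  P^-=[0.3943 -0.2503; -0.2503 1.7821]  S=[0.9651]  K=[0.4138; -0.2963]  nu=[-0.3444]  x^+=[-1.3226, 4.3753]  P^+=[0.2291 -0.1320; -0.1320 1.6974]
step 4: x^-=[-1.5608, 4.5096]  P^-=[0.4033 -0.3224; -0.3224 2.0305]  S=[0.9770]  K=[0.4194; -0.3716]  nu=[3.6710]  x^+=[-0.0212, 3.1454]  P^+=[0.2314 -0.1702; -0.1702 1.8955]

x_post = [-0.0212, 3.1454]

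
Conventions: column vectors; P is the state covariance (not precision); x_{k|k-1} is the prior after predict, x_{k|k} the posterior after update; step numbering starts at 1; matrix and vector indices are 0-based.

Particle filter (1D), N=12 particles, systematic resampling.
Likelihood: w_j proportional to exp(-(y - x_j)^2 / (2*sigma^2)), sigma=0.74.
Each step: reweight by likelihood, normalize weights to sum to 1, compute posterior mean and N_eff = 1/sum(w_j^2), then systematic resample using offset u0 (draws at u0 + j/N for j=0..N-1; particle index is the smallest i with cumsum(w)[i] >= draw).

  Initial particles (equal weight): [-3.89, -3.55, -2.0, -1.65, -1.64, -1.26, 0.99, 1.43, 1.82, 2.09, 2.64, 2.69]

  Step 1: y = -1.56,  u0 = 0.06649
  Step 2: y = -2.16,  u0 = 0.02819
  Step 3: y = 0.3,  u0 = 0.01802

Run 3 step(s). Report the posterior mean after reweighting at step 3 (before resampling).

post_mean = -1.4829

step 1: w=[0.0019, 0.0071, 0.2215, 0.2624, 0.2628, 0.2435, 0.0007, 0.0001, 0.0000, 0.0000, 0.0000, 0.0000]  mean=-1.6455  Neff=4.0593  idx=[2, 2, 3, 3, 3, 3, 4, 4, 4, 5, 5, 5]
step 2: w=[0.1100, 0.1100, 0.0888, 0.0888, 0.0888, 0.0888, 0.0879, 0.0879, 0.0879, 0.0537, 0.0537, 0.0537]  mean=-1.6615  Neff=11.4204  idx=[0, 1, 1, 2, 3, 4, 5, 6, 7, 8, 9, 10]
step 3: w=[0.0173, 0.0173, 0.0173, 0.0673, 0.0673, 0.0673, 0.0673, 0.0697, 0.0697, 0.0697, 0.2349, 0.2349]  mean=-1.4829  Neff=6.9483  idx=[1, 3, 4, 6, 7, 8, 9, 10, 10, 11, 11, 11]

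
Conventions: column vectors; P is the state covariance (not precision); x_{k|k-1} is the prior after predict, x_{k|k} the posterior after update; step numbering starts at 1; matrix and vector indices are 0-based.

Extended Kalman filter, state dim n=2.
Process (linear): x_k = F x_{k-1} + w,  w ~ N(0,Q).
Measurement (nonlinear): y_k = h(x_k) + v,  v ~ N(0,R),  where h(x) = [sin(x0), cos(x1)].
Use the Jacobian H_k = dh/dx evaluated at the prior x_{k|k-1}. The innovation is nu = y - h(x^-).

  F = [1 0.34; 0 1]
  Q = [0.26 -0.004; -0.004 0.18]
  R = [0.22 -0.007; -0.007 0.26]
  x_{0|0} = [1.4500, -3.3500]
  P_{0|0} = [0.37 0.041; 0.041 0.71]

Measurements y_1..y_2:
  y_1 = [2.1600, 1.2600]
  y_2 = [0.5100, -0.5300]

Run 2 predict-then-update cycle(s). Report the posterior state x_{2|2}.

x_post = [0.4505, -4.1223]

step 1: x^-=[0.3110, -3.3500]  P^-=[0.7400 0.2784; 0.2784 0.8900]  H_jac=[0.9520 0.0000; 0.0000 -0.2069]  S=[0.8907 -0.0618; -0.0618 0.2981]  K=[0.7889 -0.0296; 0.2584 -0.5641]  nu=[1.8540, 2.2384]  x^+=[1.7074, -4.1336]  P^+=[0.1825 0.0639; 0.0639 0.7176]
step 2: x^-=[0.3019, -4.1336]  P^-=[0.5689 0.3039; 0.3039 0.8976]  H_jac=[0.9548 0.0000; 0.0000 -0.8371]  S=[0.7386 -0.2499; -0.2499 0.8890]  K=[0.7057 -0.0878; 0.1181 -0.8120]  nu=[0.2126, 0.0170]  x^+=[0.4505, -4.1223]  P^+=[0.1633 0.0332; 0.0332 0.2532]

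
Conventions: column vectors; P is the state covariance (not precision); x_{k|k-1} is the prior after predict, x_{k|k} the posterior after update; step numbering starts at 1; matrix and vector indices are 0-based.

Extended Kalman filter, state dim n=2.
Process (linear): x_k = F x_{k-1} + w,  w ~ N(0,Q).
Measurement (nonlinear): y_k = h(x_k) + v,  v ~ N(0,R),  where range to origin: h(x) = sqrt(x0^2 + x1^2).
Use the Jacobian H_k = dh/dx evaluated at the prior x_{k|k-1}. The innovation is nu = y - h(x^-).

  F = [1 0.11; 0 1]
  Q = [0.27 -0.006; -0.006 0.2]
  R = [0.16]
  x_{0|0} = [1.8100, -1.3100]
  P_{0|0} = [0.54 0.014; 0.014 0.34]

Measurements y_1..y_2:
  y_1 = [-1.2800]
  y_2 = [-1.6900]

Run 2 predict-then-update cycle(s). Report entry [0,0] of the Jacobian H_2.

H_jac[0,0] = -0.9952

step 1: x^-=[1.6659, -1.3100]  P^-=[0.8172 0.0454; 0.0454 0.5400]  H_jac=[0.7861 -0.6181]  S=[0.8272]  K=[0.7427; -0.3604]  nu=[-3.3993]  x^+=[-0.8586, -0.0849]  P^+=[0.3610 0.2668; 0.2668 0.4326]
step 2: x^-=[-0.8680, -0.0849]  P^-=[0.6949 0.3084; 0.3084 0.6326]  H_jac=[-0.9952 -0.0974]  S=[0.9141]  K=[-0.7895; -0.4031]  nu=[-2.5621]  x^+=[1.1547, 0.9480]  P^+=[0.1252 0.0175; 0.0175 0.4840]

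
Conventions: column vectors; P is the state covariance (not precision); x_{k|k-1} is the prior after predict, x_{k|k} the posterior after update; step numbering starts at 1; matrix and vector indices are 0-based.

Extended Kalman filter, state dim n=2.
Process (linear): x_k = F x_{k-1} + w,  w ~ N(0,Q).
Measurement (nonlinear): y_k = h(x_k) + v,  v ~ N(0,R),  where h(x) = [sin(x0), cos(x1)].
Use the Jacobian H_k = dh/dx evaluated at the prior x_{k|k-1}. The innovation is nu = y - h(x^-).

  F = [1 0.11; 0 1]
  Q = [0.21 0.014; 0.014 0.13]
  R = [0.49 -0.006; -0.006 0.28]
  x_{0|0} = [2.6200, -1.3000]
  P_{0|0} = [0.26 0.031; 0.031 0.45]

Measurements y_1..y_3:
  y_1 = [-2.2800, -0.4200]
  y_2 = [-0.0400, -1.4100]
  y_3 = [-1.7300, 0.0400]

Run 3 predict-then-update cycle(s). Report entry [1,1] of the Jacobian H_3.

H_jac[1,1] = 0.6807

step 1: x^-=[2.4770, -1.3000]  P^-=[0.4823 0.0945; 0.0945 0.5800]  H_jac=[-0.7872 0.0000; 0.0000 0.9636]  S=[0.7888 -0.0777; -0.0777 0.8185]  K=[-0.4747 0.0662; -0.0273 0.6802]  nu=[-2.8967, -0.6875]  x^+=[3.8067, -1.6885]  P^+=[0.2960 0.0222; 0.0222 0.1978]
step 2: x^-=[3.6209, -1.6885]  P^-=[0.5133 0.0580; 0.0580 0.3278]  H_jac=[-0.8873 0.0000; 0.0000 0.9931]  S=[0.8941 -0.0571; -0.0571 0.6033]  K=[-0.5063 0.0475; -0.0232 0.5374]  nu=[0.4212, -1.2926]  x^+=[3.3463, -2.3929]  P^+=[0.2799 0.0165; 0.0165 0.1517]
step 3: x^-=[3.0830, -2.3929]  P^-=[0.4954 0.0471; 0.0471 0.2817]  H_jac=[-0.9983 0.0000; 0.0000 0.6807]  S=[0.9837 -0.0380; -0.0380 0.4105]  K=[-0.5015 0.0317; -0.0299 0.4643]  nu=[-1.7885, 0.7726]  x^+=[4.0045, -1.9808]  P^+=[0.2464 0.0175; 0.0175 0.1913]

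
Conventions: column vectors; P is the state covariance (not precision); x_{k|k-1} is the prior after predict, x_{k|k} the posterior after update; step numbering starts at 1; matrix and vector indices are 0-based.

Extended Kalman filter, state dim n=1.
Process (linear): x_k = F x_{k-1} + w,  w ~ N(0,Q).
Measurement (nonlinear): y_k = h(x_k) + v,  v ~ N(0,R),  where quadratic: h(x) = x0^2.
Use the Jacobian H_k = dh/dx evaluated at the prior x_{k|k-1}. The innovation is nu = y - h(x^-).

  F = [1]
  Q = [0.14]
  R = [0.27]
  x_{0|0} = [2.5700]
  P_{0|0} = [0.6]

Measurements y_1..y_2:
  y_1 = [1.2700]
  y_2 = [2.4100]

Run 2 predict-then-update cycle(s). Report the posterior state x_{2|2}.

x_post = [1.5514]

step 1: x^-=[2.5700]  P^-=[0.7400]  H_jac=[5.1400]  S=[19.8205]  K=[0.1919]  nu=[-5.3349]  x^+=[1.5462]  P^+=[0.0101]
step 2: x^-=[1.5462]  P^-=[0.1501]  H_jac=[3.0924]  S=[1.7052]  K=[0.2722]  nu=[0.0192]  x^+=[1.5514]  P^+=[0.0238]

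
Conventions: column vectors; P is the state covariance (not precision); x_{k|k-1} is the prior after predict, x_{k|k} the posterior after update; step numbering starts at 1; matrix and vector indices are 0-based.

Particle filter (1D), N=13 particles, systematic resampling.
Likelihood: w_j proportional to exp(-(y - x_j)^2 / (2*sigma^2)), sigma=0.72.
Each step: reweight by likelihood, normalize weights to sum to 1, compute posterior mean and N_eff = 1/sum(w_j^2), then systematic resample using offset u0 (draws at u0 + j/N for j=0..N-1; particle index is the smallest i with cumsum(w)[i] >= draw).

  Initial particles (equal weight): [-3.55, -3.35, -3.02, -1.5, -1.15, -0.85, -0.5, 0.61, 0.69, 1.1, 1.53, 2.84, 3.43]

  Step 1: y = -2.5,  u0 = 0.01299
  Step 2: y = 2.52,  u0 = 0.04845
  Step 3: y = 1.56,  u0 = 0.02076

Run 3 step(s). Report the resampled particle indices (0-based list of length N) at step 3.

resampled_idx = [1, 2, 3, 4, 5, 6, 7, 8, 8, 9, 10, 11, 12]

step 1: w=[0.1527, 0.2203, 0.3407, 0.1686, 0.0763, 0.0320, 0.0093, 0.0000, 0.0000, 0.0000, 0.0000, 0.0000, 0.0000]  mean=-2.6816  Neff=4.4782  idx=[0, 0, 1, 1, 1, 2, 2, 2, 2, 2, 3, 3, 4]
step 2: w=[0.0000, 0.0000, 0.0000, 0.0000, 0.0000, 0.0000, 0.0000, 0.0000, 0.0000, 0.0000, 0.0649, 0.0649, 0.8702]  mean=-1.1954  Neff=1.3060  idx=[10, 11, 12, 12, 12, 12, 12, 12, 12, 12, 12, 12, 12]
step 3: w=[0.0126, 0.0126, 0.0886, 0.0886, 0.0886, 0.0886, 0.0886, 0.0886, 0.0886, 0.0886, 0.0886, 0.0886, 0.0886]  mean=-1.1588  Neff=11.5351  idx=[1, 2, 3, 4, 5, 6, 7, 8, 8, 9, 10, 11, 12]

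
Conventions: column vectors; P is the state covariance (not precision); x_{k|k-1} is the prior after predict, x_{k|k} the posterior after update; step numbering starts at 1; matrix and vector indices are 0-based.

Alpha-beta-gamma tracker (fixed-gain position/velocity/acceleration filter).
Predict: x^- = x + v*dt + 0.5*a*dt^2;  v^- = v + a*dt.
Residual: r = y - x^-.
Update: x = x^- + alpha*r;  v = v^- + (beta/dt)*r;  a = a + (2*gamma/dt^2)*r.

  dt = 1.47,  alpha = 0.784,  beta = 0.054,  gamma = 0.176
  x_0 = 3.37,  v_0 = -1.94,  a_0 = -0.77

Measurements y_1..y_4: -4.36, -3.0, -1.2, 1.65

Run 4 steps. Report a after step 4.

a_post = 3.3028

step 1: x_pred=-0.3137  r=-4.0463  x^+=-3.4860  v^+=-3.2205  a^+=-1.4291
step 2: x_pred=-9.7643  r=6.7643  x^+=-4.4611  v^+=-5.0729  a^+=-0.3272
step 3: x_pred=-12.2718  r=11.0718  x^+=-3.5915  v^+=-5.1472  a^+=1.4763
step 4: x_pred=-9.5628  r=11.2128  x^+=-0.7720  v^+=-2.5651  a^+=3.3028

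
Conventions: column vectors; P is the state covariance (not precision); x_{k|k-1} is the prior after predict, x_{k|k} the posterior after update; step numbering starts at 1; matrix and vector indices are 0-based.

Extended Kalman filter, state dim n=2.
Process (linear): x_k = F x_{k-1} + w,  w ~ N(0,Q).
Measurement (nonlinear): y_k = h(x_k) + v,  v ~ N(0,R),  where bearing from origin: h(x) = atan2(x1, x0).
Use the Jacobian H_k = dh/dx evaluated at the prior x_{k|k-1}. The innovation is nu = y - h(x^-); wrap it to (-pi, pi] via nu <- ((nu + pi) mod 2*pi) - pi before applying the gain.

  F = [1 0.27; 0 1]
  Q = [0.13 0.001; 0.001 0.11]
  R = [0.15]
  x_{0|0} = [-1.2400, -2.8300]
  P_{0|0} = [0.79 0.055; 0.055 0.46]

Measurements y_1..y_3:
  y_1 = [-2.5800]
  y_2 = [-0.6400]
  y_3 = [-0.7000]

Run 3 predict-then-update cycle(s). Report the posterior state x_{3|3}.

step 1: x^-=[-2.0041, -2.8300]  P^-=[0.9832 0.1802; 0.1802 0.5700]  H_jac=[0.2353 -0.1667]  S=[0.2062]  K=[0.9768; -0.2551]  nu=[-0.3930]  x^+=[-2.3880, -2.7297]  P^+=[0.7866 0.2316; 0.2316 0.5566]
step 2: x^-=[-3.1250, -2.7297]  P^-=[1.0822 0.3828; 0.3828 0.6666]  H_jac=[0.1585 -0.1815]  S=[0.1771]  K=[0.5763; -0.3404]  nu=[1.7836]  x^+=[-2.0970, -3.3368]  P^+=[1.0233 0.4176; 0.4176 0.6461]
step 3: x^-=[-2.9980, -3.3368]  P^-=[1.4259 0.5930; 0.5930 0.7561]  H_jac=[0.1658 -0.1490]  S=[0.1767]  K=[0.8382; -0.0810]  nu=[1.6028]  x^+=[-1.6545, -3.4666]  P^+=[1.3018 0.6050; 0.6050 0.7549]

x_post = [-1.6545, -3.4666]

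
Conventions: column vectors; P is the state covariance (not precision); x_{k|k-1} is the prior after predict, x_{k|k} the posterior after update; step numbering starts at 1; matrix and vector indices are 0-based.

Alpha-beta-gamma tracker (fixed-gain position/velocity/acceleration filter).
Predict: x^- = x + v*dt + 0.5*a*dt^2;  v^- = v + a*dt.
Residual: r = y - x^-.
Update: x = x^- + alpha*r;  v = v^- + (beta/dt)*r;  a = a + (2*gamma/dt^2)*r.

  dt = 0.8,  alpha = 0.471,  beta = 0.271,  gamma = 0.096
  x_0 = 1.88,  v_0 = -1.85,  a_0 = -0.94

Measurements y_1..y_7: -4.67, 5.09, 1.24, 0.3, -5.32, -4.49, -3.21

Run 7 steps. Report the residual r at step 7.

resid = -0.1600

step 1: x_pred=0.0992  r=-4.7692  x^+=-2.1471  v^+=-4.2176  a^+=-2.3708
step 2: x_pred=-6.2798  r=11.3698  x^+=-0.9246  v^+=-2.2627  a^+=1.0402
step 3: x_pred=-2.4019  r=3.6419  x^+=-0.6866  v^+=-0.1968  a^+=2.1327
step 4: x_pred=-0.1615  r=0.4615  x^+=0.0558  v^+=1.6657  a^+=2.2712
step 5: x_pred=2.1152  r=-7.4352  x^+=-1.3868  v^+=0.9640  a^+=0.0406
step 6: x_pred=-0.6026  r=-3.8874  x^+=-2.4335  v^+=-0.3203  a^+=-1.1256
step 7: x_pred=-3.0500  r=-0.1600  x^+=-3.1254  v^+=-1.2750  a^+=-1.1736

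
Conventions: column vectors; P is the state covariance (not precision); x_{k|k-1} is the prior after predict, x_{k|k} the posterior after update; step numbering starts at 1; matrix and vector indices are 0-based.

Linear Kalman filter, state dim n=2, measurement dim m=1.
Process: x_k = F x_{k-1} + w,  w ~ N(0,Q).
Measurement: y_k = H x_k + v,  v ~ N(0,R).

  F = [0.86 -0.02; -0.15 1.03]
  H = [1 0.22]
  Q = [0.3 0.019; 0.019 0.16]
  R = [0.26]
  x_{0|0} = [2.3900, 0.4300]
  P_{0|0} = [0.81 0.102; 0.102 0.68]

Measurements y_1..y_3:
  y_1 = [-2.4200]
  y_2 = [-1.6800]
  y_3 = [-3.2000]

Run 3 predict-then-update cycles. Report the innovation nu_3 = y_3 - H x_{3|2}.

step 1: x^-=[2.0468, 0.0844]  P^-=[0.8958 -0.0088; -0.0088 0.8681]  S=[1.1940]  K=[0.7487; 0.1526]  nu=[-4.4854]  x^+=[-1.3113, -0.5999]  P^+=[0.2266 -0.1452; -0.1452 0.8403]
step 2: x^-=[-1.1157, -0.4212]  P^-=[0.4729 -0.1566; -0.1566 1.1015]  S=[0.7173]  K=[0.6113; 0.1195]  nu=[-0.4716]  x^+=[-1.4040, -0.4775]  P^+=[0.2049 -0.2090; -0.2090 1.0912]
step 3: x^-=[-1.1979, -0.2813]  P^-=[0.4592 -0.2157; -0.2157 1.3869]  S=[0.6914]  K=[0.5955; 0.1294]  nu=[-1.9402]  x^+=[-2.3533, -0.5322]  P^+=[0.2140 -0.2689; -0.2689 1.3753]

innov = [-1.9402]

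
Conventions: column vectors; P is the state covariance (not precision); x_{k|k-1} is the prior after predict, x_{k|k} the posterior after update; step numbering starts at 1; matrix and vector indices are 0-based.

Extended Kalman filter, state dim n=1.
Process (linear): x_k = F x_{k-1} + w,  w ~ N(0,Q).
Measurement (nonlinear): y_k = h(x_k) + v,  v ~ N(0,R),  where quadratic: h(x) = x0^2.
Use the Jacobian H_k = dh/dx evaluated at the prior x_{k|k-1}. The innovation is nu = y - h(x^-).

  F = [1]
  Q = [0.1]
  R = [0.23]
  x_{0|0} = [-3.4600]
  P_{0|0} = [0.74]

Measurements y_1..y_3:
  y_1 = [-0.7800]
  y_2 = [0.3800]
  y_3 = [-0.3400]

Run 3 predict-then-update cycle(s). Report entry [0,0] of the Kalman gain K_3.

K[0,0] = -0.3302

step 1: x^-=[-3.4600]  P^-=[0.8400]  H_jac=[-6.9200]  S=[40.4546]  K=[-0.1437]  nu=[-12.7516]  x^+=[-1.6278]  P^+=[0.0048]
step 2: x^-=[-1.6278]  P^-=[0.1048]  H_jac=[-3.2555]  S=[1.3405]  K=[-0.2545]  nu=[-2.2696]  x^+=[-1.0502]  P^+=[0.0180]
step 3: x^-=[-1.0502]  P^-=[0.1180]  H_jac=[-2.1004]  S=[0.7505]  K=[-0.3302]  nu=[-1.4430]  x^+=[-0.5738]  P^+=[0.0362]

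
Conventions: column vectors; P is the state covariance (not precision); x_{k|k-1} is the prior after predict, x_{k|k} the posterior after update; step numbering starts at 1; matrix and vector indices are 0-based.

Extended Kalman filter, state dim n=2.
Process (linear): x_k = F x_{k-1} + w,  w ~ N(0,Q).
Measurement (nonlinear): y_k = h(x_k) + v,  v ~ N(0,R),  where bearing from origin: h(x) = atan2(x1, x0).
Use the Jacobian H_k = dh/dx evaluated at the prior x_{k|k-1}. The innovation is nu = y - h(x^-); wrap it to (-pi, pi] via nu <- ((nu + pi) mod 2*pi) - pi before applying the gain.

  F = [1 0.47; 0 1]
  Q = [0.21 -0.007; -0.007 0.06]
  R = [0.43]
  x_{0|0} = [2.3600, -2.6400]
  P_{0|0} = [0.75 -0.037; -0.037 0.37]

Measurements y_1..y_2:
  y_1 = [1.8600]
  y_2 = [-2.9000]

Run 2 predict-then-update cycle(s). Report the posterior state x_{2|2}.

x_post = [0.6931, -2.7503]

step 1: x^-=[1.1192, -2.6400]  P^-=[1.0070 0.1299; 0.1299 0.4300]  H_jac=[0.3211 0.1361]  S=[0.5531]  K=[0.6165; 0.1812]  nu=[3.0298]  x^+=[2.9870, -2.0909]  P^+=[0.7967 0.0681; 0.0681 0.4118]
step 2: x^-=[2.0043, -2.0909]  P^-=[1.1617 0.2547; 0.2547 0.4718]  H_jac=[0.2492 0.2389]  S=[0.5594]  K=[0.6263; 0.3150]  nu=[-2.0935]  x^+=[0.6931, -2.7503]  P^+=[0.9423 0.1443; 0.1443 0.4163]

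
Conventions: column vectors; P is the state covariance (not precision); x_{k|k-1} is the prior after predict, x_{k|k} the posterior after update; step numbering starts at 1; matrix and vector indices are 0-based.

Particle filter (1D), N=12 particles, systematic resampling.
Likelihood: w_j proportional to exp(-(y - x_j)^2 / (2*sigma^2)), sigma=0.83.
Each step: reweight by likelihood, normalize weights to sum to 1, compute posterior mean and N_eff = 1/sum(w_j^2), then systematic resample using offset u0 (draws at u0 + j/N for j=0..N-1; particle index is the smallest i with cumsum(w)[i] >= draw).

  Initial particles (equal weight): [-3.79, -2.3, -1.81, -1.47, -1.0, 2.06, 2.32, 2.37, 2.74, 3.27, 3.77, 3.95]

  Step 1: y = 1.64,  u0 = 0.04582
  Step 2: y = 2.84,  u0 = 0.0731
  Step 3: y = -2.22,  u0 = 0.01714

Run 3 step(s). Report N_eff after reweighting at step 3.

N_eff = 4.7657

step 1: w=[0.0000, 0.0000, 0.0001, 0.0003, 0.0022, 0.3034, 0.2465, 0.2342, 0.1433, 0.0501, 0.0128, 0.0072]  mean=2.3822  Neff=4.3309  idx=[5, 5, 5, 5, 6, 6, 6, 7, 7, 8, 8, 9]
step 2: w=[0.0670, 0.0670, 0.0670, 0.0670, 0.0856, 0.0856, 0.0856, 0.0887, 0.0887, 0.1034, 0.1034, 0.0911]  mean=2.4326  Neff=11.7175  idx=[1, 2, 3, 4, 5, 6, 7, 8, 9, 10, 10, 11]
step 3: w=[0.2583, 0.2583, 0.2583, 0.0489, 0.0489, 0.0489, 0.0351, 0.0351, 0.0027, 0.0027, 0.0027, 0.0000]  mean=2.1255  Neff=4.7657  idx=[0, 0, 0, 1, 1, 1, 2, 2, 2, 2, 4, 6]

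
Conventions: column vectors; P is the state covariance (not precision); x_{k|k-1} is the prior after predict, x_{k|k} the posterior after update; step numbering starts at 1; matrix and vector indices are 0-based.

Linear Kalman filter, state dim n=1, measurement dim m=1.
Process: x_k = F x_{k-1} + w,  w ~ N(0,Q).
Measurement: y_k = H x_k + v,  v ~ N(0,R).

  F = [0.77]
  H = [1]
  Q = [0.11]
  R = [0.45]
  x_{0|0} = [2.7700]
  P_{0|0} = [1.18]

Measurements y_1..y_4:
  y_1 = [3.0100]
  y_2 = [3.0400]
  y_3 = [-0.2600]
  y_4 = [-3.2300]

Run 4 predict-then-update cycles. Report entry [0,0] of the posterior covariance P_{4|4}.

step 1: x^-=[2.1329]  P^-=[0.8096]  S=[1.2596]  K=[0.6427]  nu=[0.8771]  x^+=[2.6967]  P^+=[0.2892]
step 2: x^-=[2.0764]  P^-=[0.2815]  S=[0.7315]  K=[0.3848]  nu=[0.9636]  x^+=[2.4472]  P^+=[0.1732]
step 3: x^-=[1.8844]  P^-=[0.2127]  S=[0.6627]  K=[0.3209]  nu=[-2.1444]  x^+=[1.1962]  P^+=[0.1444]
step 4: x^-=[0.9211]  P^-=[0.1956]  S=[0.6456]  K=[0.3030]  nu=[-4.1511]  x^+=[-0.3367]  P^+=[0.1364]

P_post[0,0] = 0.1364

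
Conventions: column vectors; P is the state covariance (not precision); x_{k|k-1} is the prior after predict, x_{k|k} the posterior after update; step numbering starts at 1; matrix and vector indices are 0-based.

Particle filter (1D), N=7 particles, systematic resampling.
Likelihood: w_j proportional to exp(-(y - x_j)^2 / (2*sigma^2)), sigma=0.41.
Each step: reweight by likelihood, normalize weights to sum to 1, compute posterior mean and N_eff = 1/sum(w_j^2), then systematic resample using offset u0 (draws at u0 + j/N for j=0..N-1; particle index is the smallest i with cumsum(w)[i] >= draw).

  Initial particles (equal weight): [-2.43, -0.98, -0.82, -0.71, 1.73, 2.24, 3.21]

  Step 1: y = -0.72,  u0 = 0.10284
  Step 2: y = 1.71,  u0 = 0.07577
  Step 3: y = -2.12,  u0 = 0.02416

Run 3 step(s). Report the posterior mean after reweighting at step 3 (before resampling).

post_mean = -0.7417

step 1: w=[0.0001, 0.2933, 0.3481, 0.3585, 0.0000, 0.0000, 0.0000]  mean=-0.8276  Neff=2.9784  idx=[1, 1, 2, 2, 3, 3, 3]
step 2: w=[0.0048, 0.0048, 0.0577, 0.0577, 0.2916, 0.2916, 0.2916]  mean=-0.7253  Neff=3.8188  idx=[3, 4, 4, 5, 5, 6, 6]
step 3: w=[0.2880, 0.1187, 0.1187, 0.1187, 0.1187, 0.1187, 0.1187]  mean=-0.7417  Neff=5.9724  idx=[0, 0, 1, 2, 3, 4, 5]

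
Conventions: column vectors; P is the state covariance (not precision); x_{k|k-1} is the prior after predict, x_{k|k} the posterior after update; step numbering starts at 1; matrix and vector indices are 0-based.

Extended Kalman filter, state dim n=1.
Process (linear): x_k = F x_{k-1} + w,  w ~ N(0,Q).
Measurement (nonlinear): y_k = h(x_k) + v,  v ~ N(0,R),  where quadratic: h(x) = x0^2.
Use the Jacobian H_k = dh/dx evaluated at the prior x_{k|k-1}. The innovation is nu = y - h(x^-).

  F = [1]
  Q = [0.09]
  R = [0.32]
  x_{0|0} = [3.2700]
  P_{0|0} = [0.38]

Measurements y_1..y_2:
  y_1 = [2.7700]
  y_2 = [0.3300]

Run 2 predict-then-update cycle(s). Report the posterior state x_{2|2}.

step 1: x^-=[3.2700]  P^-=[0.4700]  H_jac=[6.5400]  S=[20.4227]  K=[0.1505]  nu=[-7.9229]  x^+=[2.0775]  P^+=[0.0074]
step 2: x^-=[2.0775]  P^-=[0.0974]  H_jac=[4.1551]  S=[2.0009]  K=[0.2022]  nu=[-3.9861]  x^+=[1.2716]  P^+=[0.0156]

x_post = [1.2716]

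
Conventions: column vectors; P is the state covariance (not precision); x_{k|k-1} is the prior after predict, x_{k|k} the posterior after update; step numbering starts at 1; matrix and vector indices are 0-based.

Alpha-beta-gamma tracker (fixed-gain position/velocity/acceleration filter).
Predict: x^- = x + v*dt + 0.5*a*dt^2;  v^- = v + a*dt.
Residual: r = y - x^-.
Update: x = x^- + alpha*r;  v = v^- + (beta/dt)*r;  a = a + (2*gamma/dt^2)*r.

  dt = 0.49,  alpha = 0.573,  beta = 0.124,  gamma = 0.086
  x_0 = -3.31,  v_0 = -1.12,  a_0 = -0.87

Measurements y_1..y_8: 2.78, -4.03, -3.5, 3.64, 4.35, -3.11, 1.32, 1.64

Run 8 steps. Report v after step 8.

step 1: x_pred=-3.9632  r=6.7432  x^+=-0.0994  v^+=0.1602  a^+=3.9606
step 2: x_pred=0.4546  r=-4.4846  x^+=-2.1151  v^+=0.9660  a^+=0.7480
step 3: x_pred=-1.5519  r=-1.9481  x^+=-2.6682  v^+=0.8396  a^+=-0.6475
step 4: x_pred=-2.3345  r=5.9745  x^+=1.0889  v^+=2.0342  a^+=3.6325
step 5: x_pred=2.5217  r=1.8283  x^+=3.5693  v^+=4.2768  a^+=4.9422
step 6: x_pred=6.2583  r=-9.3683  x^+=0.8902  v^+=4.3277  a^+=-1.7689
step 7: x_pred=2.7985  r=-1.4785  x^+=1.9513  v^+=3.0868  a^+=-2.8280
step 8: x_pred=3.1243  r=-1.4843  x^+=2.2738  v^+=1.3254  a^+=-3.8914

v_post = 1.3254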